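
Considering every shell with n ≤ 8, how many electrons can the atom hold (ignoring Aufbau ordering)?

408

Total orbitals = 1² + 2² + 3² + 4² + 5² + 6² + 7² + 8² = 204. Doubling for spin gives 408 electrons.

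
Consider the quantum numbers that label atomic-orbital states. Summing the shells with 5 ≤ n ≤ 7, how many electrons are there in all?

Shell n has n² orbitals: 5²=25 + 6²=36 + 7²=49 = 110 orbitals.
Two spin states per orbital: 2 × 110 = 220 electrons.

220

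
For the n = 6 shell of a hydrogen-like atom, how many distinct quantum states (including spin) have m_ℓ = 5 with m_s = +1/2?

1

Go through ℓ = 0, …, 5 (the values permitted for n = 6).
Orbitals with m_ℓ = 5, by ℓ: ℓ=5 → 1.
Orbitals: 1. With m_s fixed to a single value there is one state per orbital, giving 1 state.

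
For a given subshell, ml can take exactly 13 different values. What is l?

ml ranges over 2l+1 integers, so 2l+1 = 13 ⇒ l = 6.

l = 6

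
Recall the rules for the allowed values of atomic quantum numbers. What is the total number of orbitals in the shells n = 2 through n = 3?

13

Shell n has n² orbitals: 2²=4 + 3²=9 = 13 orbitals.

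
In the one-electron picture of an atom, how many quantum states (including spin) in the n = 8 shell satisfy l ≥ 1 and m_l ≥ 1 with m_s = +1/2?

The n = 8 shell has l = 0 through 7; check each.
Contributions: l=1 → 1; l=2 → 2; l=3 → 3; l=4 → 4; l=5 → 5; l=6 → 6; l=7 → 7.
Orbitals: 1 + 2 + 3 + 4 + 5 + 6 + 7 = 28. With m_s fixed to a single value there is one state per orbital, giving 28 states.

28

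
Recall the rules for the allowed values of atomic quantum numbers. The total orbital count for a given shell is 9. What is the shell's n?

n² = 9 ⇒ n = 3.

n = 3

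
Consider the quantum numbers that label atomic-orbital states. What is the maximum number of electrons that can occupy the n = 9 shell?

A shell holds 2n² electrons: 2 × 9² = 2 × 81 = 162.

162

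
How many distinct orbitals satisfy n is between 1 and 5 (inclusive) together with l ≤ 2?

32

Per-shell orbital counts meeting the constraint:
n=1 → 1; n=2 → 4; n=3 → 9; n=4 → 9; n=5 → 9.
Total orbitals: 1 + 4 + 9 + 9 + 9 = 32.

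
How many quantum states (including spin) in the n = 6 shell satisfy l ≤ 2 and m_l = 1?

4

With n = 6 the allowed l are 0, 1, …, 5.
Orbitals with l ≤ 2 and m_l = 1, by l: l=1 → 1; l=2 → 1.
Orbitals: 1 + 1 = 2. Each orbital carries two spin states, so 2 × 2 = 4 states.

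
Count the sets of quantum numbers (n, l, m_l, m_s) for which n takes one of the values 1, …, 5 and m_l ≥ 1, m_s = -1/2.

20

For each n in the range, tally the orbitals obeying m_l ≥ 1:
n=2 → 1; n=3 → 3; n=4 → 6; n=5 → 10.
Orbitals: 1 + 3 + 6 + 10 = 20. With m_s fixed to -1/2 there is one state per orbital, so 20 states.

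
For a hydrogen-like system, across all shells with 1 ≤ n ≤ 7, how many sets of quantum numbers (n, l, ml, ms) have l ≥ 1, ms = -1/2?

133

Count contributing orbitals for each principal shell:
n=2 → 3; n=3 → 8; n=4 → 15; n=5 → 24; n=6 → 35; n=7 → 48.
Orbitals: 3 + 8 + 15 + 24 + 35 + 48 = 133. With ms fixed to -1/2 there is one state per orbital, so 133 states.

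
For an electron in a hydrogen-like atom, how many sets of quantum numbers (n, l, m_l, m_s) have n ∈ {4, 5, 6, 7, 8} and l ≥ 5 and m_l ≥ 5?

Work shell by shell — for each n, count the (l, m_l) pairs that satisfy l ≥ 5 and m_l ≥ 5:
n=6 → 1; n=7 → 3; n=8 → 6.
Orbitals: 1 + 3 + 6 = 10. Including both spin states (m_s = ±1/2) gives 2 × 10 = 20 states.

20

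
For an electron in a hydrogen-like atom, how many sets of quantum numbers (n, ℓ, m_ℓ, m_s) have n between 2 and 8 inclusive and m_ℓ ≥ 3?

70

Per-shell orbital counts meeting the constraint:
n=4 → 1; n=5 → 3; n=6 → 6; n=7 → 10; n=8 → 15.
Orbitals: 1 + 3 + 6 + 10 + 15 = 35. Including both spin states (m_s = ±1/2) gives 2 × 35 = 70 states.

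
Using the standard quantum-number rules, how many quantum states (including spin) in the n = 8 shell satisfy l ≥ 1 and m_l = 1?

For n = 8, l ranges over 0 … 7.
Contributions: l=1 → 1; l=2 → 1; l=3 → 1; l=4 → 1; l=5 → 1; l=6 → 1; l=7 → 1.
Orbitals: 1 + 1 + 1 + 1 + 1 + 1 + 1 = 7. Each orbital carries two spin states, so 7 × 2 = 14 states.

14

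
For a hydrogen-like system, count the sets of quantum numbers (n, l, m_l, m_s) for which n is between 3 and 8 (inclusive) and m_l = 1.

For each n in the range, tally the orbitals obeying m_l = 1:
n=3 → 2; n=4 → 3; n=5 → 4; n=6 → 5; n=7 → 6; n=8 → 7.
Orbitals: 2 + 3 + 4 + 5 + 6 + 7 = 27. Including both spin states (m_s = ±1/2) gives 2 × 27 = 54 states.

54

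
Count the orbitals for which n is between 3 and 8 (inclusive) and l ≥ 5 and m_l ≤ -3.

22

Work shell by shell — for each n, count the (l, m_l) pairs that satisfy l ≥ 5 and m_l ≤ -3:
n=6 → 3; n=7 → 7; n=8 → 12.
Total orbitals: 3 + 7 + 12 = 22.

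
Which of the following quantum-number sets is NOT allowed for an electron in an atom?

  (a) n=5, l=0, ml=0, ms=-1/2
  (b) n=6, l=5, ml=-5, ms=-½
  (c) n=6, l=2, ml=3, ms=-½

(c) has |ml| = 3 > l = 2, violating −l ≤ ml ≤ l.
The remaining sets (a), (b) satisfy all four rules.

(c)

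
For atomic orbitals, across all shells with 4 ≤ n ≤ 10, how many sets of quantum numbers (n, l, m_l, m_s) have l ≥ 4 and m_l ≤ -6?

Count contributing orbitals for each principal shell:
n=7 → 1; n=8 → 3; n=9 → 6; n=10 → 10.
Orbitals: 1 + 3 + 6 + 10 = 20. Including both spin states (m_s = ±1/2) gives 2 × 20 = 40 states.

40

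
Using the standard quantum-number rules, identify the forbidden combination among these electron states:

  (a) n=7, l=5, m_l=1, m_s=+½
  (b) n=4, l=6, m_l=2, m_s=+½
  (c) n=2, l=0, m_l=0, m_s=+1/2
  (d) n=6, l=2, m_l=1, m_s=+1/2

(b)

(b) has l = 6 ≥ n = 4, violating 0 ≤ l ≤ n−1.
The remaining sets (a), (c), (d) satisfy all four rules.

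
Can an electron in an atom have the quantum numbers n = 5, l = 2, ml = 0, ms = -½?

Valid

n = 5 is a positive integer. l = 2 satisfies 0 ≤ l ≤ n−1 = 4. ml = 0 lies in the range −l … +l (here −2 … 2). ms = -1/2 is one of ±1/2.
All four constraints are satisfied.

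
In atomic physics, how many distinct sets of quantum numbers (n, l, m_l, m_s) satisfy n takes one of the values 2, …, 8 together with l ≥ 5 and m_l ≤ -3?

44

Treat each shell separately and count matching orbitals:
n=6 → 3; n=7 → 7; n=8 → 12.
Orbitals: 3 + 7 + 12 = 22. Including both spin states (m_s = ±1/2) gives 2 × 22 = 44 states.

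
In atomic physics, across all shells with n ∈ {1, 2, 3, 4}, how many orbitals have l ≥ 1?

Per-shell orbital counts meeting the constraint:
n=2 → 3; n=3 → 8; n=4 → 15.
Total orbitals: 3 + 8 + 15 = 26.

26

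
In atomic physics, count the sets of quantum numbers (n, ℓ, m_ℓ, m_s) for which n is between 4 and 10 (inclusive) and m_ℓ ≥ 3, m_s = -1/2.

84

Count contributing orbitals for each principal shell:
n=4 → 1; n=5 → 3; n=6 → 6; n=7 → 10; n=8 → 15; n=9 → 21; n=10 → 28.
Orbitals: 1 + 3 + 6 + 10 + 15 + 21 + 28 = 84. With m_s fixed to -1/2 there is one state per orbital, so 84 states.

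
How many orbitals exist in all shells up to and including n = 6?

91

Total orbitals = 1² + 2² + 3² + 4² + 5² + 6² = 91.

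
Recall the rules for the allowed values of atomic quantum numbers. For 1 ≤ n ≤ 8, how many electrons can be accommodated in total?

408

Total orbitals = 1² + 2² + 3² + 4² + 5² + 6² + 7² + 8² = 204. Doubling for spin gives 408 electrons.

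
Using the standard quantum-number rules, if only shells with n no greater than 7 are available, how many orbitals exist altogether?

Total orbitals = 1² + 2² + 3² + 4² + 5² + 6² + 7² = 140.

140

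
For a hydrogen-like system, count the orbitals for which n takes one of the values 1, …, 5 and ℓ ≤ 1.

17

Work shell by shell — for each n, count the (ℓ, m_ℓ) pairs that satisfy ℓ ≤ 1:
n=1 → 1; n=2 → 4; n=3 → 4; n=4 → 4; n=5 → 4.
Total orbitals: 1 + 4 + 4 + 4 + 4 = 17.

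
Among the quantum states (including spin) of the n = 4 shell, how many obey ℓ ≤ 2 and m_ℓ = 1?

With n = 4 the allowed ℓ are 0, 1, …, 3.
The (ℓ, m_ℓ) pairs meeting ℓ ≤ 2 and m_ℓ = 1 give: ℓ=1 → 1; ℓ=2 → 1.
Orbitals: 1 + 1 = 2. Each orbital carries two spin states, so 2 × 2 = 4 states.

4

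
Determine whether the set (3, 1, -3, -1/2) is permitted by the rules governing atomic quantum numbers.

Invalid

The magnetic quantum number must satisfy −l ≤ m_l ≤ l. With l = 1, m_l can only be -1, 0, 1, so m_l = -3 is forbidden.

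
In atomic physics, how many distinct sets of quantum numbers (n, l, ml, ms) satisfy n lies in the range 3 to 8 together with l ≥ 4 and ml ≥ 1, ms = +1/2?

50

Work shell by shell — for each n, count the (l, ml) pairs that satisfy l ≥ 4 and ml ≥ 1:
n=5 → 4; n=6 → 9; n=7 → 15; n=8 → 22.
Orbitals: 4 + 9 + 15 + 22 = 50. With ms fixed to +1/2 there is one state per orbital, so 50 states.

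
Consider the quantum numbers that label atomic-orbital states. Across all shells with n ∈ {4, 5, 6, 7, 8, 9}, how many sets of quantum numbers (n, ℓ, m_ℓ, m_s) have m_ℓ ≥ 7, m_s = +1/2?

Treat each shell separately and count matching orbitals:
n=8 → 1; n=9 → 3.
Orbitals: 1 + 3 = 4. With m_s fixed to +1/2 there is one state per orbital, so 4 states.

4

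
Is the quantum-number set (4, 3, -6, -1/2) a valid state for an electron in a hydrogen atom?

The magnetic quantum number must satisfy −ℓ ≤ m_ℓ ≤ ℓ. With ℓ = 3, m_ℓ can only be -3, -2, -1, 0, 1, 2, 3, so m_ℓ = -6 is forbidden.

Invalid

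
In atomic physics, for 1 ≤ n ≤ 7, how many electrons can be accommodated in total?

280

Total orbitals = 1² + 2² + 3² + 4² + 5² + 6² + 7² = 140. Doubling for spin gives 280 electrons.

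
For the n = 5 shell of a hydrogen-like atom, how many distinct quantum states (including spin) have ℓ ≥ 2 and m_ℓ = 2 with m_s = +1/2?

3

Go through ℓ = 0, …, 4 (the values permitted for n = 5).
Contributions: ℓ=2 → 1; ℓ=3 → 1; ℓ=4 → 1.
Orbitals: 1 + 1 + 1 = 3. With m_s fixed to a single value there is one state per orbital, giving 3 states.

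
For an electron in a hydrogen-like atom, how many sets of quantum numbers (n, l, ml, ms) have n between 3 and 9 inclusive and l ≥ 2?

For each n in the range, tally the orbitals obeying l ≥ 2:
n=3 → 5; n=4 → 12; n=5 → 21; n=6 → 32; n=7 → 45; n=8 → 60; n=9 → 77.
Orbitals: 5 + 12 + 21 + 32 + 45 + 60 + 77 = 252. Including both spin states (ms = ±1/2) gives 2 × 252 = 504 states.

504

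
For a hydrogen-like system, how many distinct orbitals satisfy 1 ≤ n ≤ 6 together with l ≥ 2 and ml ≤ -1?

30

For each n in the range, tally the orbitals obeying l ≥ 2 and ml ≤ -1:
n=3 → 2; n=4 → 5; n=5 → 9; n=6 → 14.
Total orbitals: 2 + 5 + 9 + 14 = 30.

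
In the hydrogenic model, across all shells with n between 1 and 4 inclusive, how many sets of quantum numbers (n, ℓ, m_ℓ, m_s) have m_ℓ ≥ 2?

Go shell by shell, enumerating (ℓ, m_ℓ) with m_ℓ ≥ 2:
n=3 → 1; n=4 → 3.
Orbitals: 1 + 3 = 4. Including both spin states (m_s = ±1/2) gives 2 × 4 = 8 states.

8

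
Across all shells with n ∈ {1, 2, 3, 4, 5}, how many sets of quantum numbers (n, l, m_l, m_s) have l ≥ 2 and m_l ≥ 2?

20

Treat each shell separately and count matching orbitals:
n=3 → 1; n=4 → 3; n=5 → 6.
Orbitals: 1 + 3 + 6 = 10. Including both spin states (m_s = ±1/2) gives 2 × 10 = 20 states.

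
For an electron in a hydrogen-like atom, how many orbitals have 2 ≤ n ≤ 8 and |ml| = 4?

20

Per-shell orbital counts meeting the constraint:
n=5 → 2; n=6 → 4; n=7 → 6; n=8 → 8.
Total orbitals: 2 + 4 + 6 + 8 = 20.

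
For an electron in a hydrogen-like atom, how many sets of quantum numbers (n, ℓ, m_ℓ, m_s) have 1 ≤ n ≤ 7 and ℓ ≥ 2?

Work shell by shell — for each n, count the (ℓ, m_ℓ) pairs that satisfy ℓ ≥ 2:
n=3 → 5; n=4 → 12; n=5 → 21; n=6 → 32; n=7 → 45.
Orbitals: 5 + 12 + 21 + 32 + 45 = 115. Including both spin states (m_s = ±1/2) gives 2 × 115 = 230 states.

230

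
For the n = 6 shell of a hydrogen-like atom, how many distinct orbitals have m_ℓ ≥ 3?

For n = 6, ℓ ranges over 0 … 5.
Orbitals with m_ℓ ≥ 3, by ℓ: ℓ=3 → 1; ℓ=4 → 2; ℓ=5 → 3.
Total orbitals: 1 + 2 + 3 = 6.

6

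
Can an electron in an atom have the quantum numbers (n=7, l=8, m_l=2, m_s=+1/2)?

Invalid

The orbital quantum number must satisfy 0 ≤ l ≤ n−1. With n = 7 the allowed l values are 0, 1, 2, 3, 4, 5, 6, so l = 8 is out of range.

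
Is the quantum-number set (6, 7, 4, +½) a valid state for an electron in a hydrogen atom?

Invalid

The orbital quantum number must satisfy 0 ≤ l ≤ n−1. With n = 6 the allowed l values are 0, 1, 2, 3, 4, 5, so l = 7 is out of range.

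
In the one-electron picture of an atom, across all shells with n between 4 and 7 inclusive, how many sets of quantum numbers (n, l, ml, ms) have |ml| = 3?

40

Per-shell orbital counts meeting the constraint:
n=4 → 2; n=5 → 4; n=6 → 6; n=7 → 8.
Orbitals: 2 + 4 + 6 + 8 = 20. Including both spin states (ms = ±1/2) gives 2 × 20 = 40 states.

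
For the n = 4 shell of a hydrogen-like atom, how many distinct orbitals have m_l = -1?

Per l-value: l=1 → 1; l=2 → 1; l=3 → 1.
Total orbitals: 1 + 1 + 1 = 3.

3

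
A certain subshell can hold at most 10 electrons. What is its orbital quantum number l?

2(2l+1) = 10 ⇒ 2l+1 = 5 ⇒ l = 2.

l = 2 (d)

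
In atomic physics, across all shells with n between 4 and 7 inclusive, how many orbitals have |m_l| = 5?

Per-shell orbital counts meeting the constraint:
n=6 → 2; n=7 → 4.
Total orbitals: 2 + 4 = 6.

6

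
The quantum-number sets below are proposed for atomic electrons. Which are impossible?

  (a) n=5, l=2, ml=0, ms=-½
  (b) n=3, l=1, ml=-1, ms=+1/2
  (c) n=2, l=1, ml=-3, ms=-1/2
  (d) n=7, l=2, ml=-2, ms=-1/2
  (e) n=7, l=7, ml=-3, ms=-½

(c) has |ml| = 3 > l = 1, violating −l ≤ ml ≤ l.
(e) has l = 7 ≥ n = 7, violating 0 ≤ l ≤ n−1.
The remaining sets (a), (b), (d) satisfy all four rules.

(c) and (e)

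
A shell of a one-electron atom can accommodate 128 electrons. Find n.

n = 8

2n² = 128 ⇒ n² = 64 ⇒ n = 8.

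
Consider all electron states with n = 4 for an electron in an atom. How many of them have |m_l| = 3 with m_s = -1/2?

The n = 4 shell has l = 0 through 3; check each.
The (l, m_l) pairs meeting |m_l| = 3 give: l=3 → 2.
Orbitals: 2. With m_s fixed to a single value there is one state per orbital, giving 2 states.

2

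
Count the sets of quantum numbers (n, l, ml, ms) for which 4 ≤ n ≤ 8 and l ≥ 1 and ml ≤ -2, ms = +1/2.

55

For each n in the range, tally the orbitals obeying l ≥ 1 and ml ≤ -2:
n=4 → 3; n=5 → 6; n=6 → 10; n=7 → 15; n=8 → 21.
Orbitals: 3 + 6 + 10 + 15 + 21 = 55. With ms fixed to +1/2 there is one state per orbital, so 55 states.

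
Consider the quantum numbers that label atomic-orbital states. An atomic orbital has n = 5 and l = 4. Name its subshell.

5g

l = 4 corresponds to the letter 'g', so the subshell is 5g.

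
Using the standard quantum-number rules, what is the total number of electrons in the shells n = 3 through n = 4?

Shell n has n² orbitals: 3²=9 + 4²=16 = 25 orbitals.
Two spin states per orbital: 2 × 25 = 50 electrons.

50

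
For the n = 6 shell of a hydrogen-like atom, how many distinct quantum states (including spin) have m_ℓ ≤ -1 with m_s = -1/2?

The n = 6 shell has ℓ = 0 through 5; check each.
The (ℓ, m_ℓ) pairs meeting m_ℓ ≤ -1 give: ℓ=1 → 1; ℓ=2 → 2; ℓ=3 → 3; ℓ=4 → 4; ℓ=5 → 5.
Orbitals: 1 + 2 + 3 + 4 + 5 = 15. With m_s fixed to a single value there is one state per orbital, giving 15 states.

15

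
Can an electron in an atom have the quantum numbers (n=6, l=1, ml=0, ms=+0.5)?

n = 6 is a positive integer. l = 1 satisfies 0 ≤ l ≤ n−1 = 5. ml = 0 lies in the range −l … +l (here −1 … 1). ms = +1/2 is one of ±1/2.
All four constraints are satisfied.

Valid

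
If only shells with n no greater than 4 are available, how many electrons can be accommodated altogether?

Total orbitals = 1² + 2² + 3² + 4² = 30. Doubling for spin gives 60 electrons.

60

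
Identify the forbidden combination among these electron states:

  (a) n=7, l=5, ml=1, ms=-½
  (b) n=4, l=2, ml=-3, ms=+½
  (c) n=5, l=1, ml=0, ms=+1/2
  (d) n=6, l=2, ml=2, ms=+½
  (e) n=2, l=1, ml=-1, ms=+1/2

(b)

(b) has |ml| = 3 > l = 2, violating −l ≤ ml ≤ l.
The remaining sets (a), (c), (d), (e) satisfy all four rules.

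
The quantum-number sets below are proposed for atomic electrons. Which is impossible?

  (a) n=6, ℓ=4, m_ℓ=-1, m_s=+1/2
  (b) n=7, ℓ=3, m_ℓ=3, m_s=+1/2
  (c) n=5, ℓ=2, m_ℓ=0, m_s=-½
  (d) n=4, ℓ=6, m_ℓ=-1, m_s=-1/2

(d) has ℓ = 6 ≥ n = 4, violating 0 ≤ ℓ ≤ n−1.
The remaining sets (a), (b), (c) satisfy all four rules.

(d)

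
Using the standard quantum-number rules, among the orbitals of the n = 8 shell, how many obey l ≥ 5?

With n = 8 the allowed l are 0, 1, …, 7.
The (l, ml) pairs meeting l ≥ 5 give: l=5 → 11; l=6 → 13; l=7 → 15.
Total orbitals: 11 + 13 + 15 = 39.

39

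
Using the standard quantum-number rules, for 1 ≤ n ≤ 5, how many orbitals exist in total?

Total orbitals = 1² + 2² + 3² + 4² + 5² = 55.

55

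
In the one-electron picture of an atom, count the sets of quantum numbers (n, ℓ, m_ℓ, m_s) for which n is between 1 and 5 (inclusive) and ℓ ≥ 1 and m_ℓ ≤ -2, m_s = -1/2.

Go shell by shell, enumerating (ℓ, m_ℓ) with ℓ ≥ 1 and m_ℓ ≤ -2:
n=3 → 1; n=4 → 3; n=5 → 6.
Orbitals: 1 + 3 + 6 = 10. With m_s fixed to -1/2 there is one state per orbital, so 10 states.

10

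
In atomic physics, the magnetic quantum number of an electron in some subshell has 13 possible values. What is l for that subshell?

l = 6 (i)

m_l ranges over 2l+1 integers, so 2l+1 = 13 ⇒ l = 6.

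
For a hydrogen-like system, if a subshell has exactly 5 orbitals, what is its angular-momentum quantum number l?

2l+1 = 5 gives l = 2.

l = 2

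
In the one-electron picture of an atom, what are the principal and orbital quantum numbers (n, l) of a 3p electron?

The leading integer gives n = 3; the letter 'p' means l = 1.

n = 3, l = 1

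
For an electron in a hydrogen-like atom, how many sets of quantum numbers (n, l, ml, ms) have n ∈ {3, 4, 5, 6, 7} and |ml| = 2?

60

Treat each shell separately and count matching orbitals:
n=3 → 2; n=4 → 4; n=5 → 6; n=6 → 8; n=7 → 10.
Orbitals: 2 + 4 + 6 + 8 + 10 = 30. Including both spin states (ms = ±1/2) gives 2 × 30 = 60 states.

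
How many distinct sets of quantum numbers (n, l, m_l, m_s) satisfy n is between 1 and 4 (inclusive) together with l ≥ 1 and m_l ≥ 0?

Count contributing orbitals for each principal shell:
n=2 → 2; n=3 → 5; n=4 → 9.
Orbitals: 2 + 5 + 9 = 16. Including both spin states (m_s = ±1/2) gives 2 × 16 = 32 states.

32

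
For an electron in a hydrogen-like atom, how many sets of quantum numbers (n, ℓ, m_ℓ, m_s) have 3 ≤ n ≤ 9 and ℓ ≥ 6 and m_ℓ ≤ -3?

Go shell by shell, enumerating (ℓ, m_ℓ) with ℓ ≥ 6 and m_ℓ ≤ -3:
n=7 → 4; n=8 → 9; n=9 → 15.
Orbitals: 4 + 9 + 15 = 28. Including both spin states (m_s = ±1/2) gives 2 × 28 = 56 states.

56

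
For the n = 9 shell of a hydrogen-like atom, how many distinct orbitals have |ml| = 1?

16

The (l, ml) pairs meeting |ml| = 1 give: l=1 → 2; l=2 → 2; l=3 → 2; l=4 → 2; l=5 → 2; l=6 → 2; l=7 → 2; l=8 → 2.
Total orbitals: 2 + 2 + 2 + 2 + 2 + 2 + 2 + 2 = 16.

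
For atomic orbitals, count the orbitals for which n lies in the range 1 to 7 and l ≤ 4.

105

Count contributing orbitals for each principal shell:
n=1 → 1; n=2 → 4; n=3 → 9; n=4 → 16; n=5 → 25; n=6 → 25; n=7 → 25.
Total orbitals: 1 + 4 + 9 + 16 + 25 + 25 + 25 = 105.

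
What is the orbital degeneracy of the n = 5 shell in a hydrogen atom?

25

The n = 5 shell contains n² = 5² = 25 orbitals.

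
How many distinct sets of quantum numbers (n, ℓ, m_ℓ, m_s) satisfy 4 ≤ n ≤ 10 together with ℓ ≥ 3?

616

For each n in the range, tally the orbitals obeying ℓ ≥ 3:
n=4 → 7; n=5 → 16; n=6 → 27; n=7 → 40; n=8 → 55; n=9 → 72; n=10 → 91.
Orbitals: 7 + 16 + 27 + 40 + 55 + 72 + 91 = 308. Including both spin states (m_s = ±1/2) gives 2 × 308 = 616 states.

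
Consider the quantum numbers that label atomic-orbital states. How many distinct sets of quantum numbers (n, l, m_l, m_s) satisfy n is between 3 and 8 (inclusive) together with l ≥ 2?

350

For each n in the range, tally the orbitals obeying l ≥ 2:
n=3 → 5; n=4 → 12; n=5 → 21; n=6 → 32; n=7 → 45; n=8 → 60.
Orbitals: 5 + 12 + 21 + 32 + 45 + 60 = 175. Including both spin states (m_s = ±1/2) gives 2 × 175 = 350 states.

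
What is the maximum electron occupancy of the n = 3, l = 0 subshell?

2

A subshell with l = 0 has 2l+1 = 1 orbital, each holding 2 electrons (spin ±1/2), so 1 × 2 = 2.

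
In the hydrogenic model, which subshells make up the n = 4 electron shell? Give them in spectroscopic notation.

For n = 4, l runs from 0 to 3. In spectroscopic notation l = 0,1,2,… ↔ s,p,d,f,g,h,i, so the subshells are 4s, 4p, 4d, 4f.

4s, 4p, 4d, 4f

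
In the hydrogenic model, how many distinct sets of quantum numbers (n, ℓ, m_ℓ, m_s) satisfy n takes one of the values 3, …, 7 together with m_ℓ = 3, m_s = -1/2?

10

Count contributing orbitals for each principal shell:
n=4 → 1; n=5 → 2; n=6 → 3; n=7 → 4.
Orbitals: 1 + 2 + 3 + 4 = 10. With m_s fixed to -1/2 there is one state per orbital, so 10 states.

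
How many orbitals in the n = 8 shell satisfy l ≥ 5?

With n = 8 the allowed l are 0, 1, …, 7.
Orbitals with l ≥ 5, by l: l=5 → 11; l=6 → 13; l=7 → 15.
Total orbitals: 11 + 13 + 15 = 39.

39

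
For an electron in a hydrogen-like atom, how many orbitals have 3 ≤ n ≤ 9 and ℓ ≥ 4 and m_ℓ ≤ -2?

Count contributing orbitals for each principal shell:
n=5 → 3; n=6 → 7; n=7 → 12; n=8 → 18; n=9 → 25.
Total orbitals: 3 + 7 + 12 + 18 + 25 = 65.

65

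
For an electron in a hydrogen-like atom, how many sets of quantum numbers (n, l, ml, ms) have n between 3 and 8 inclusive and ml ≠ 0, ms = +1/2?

Go shell by shell, enumerating (l, ml) with ml ≠ 0:
n=3 → 6; n=4 → 12; n=5 → 20; n=6 → 30; n=7 → 42; n=8 → 56.
Orbitals: 6 + 12 + 20 + 30 + 42 + 56 = 166. With ms fixed to +1/2 there is one state per orbital, so 166 states.

166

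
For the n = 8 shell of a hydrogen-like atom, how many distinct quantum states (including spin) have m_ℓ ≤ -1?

For n = 8, ℓ ranges over 0 … 7.
Per ℓ-value: ℓ=1 → 1; ℓ=2 → 2; ℓ=3 → 3; ℓ=4 → 4; ℓ=5 → 5; ℓ=6 → 6; ℓ=7 → 7.
Orbitals: 1 + 2 + 3 + 4 + 5 + 6 + 7 = 28. Each orbital carries two spin states, so 28 × 2 = 56 states.

56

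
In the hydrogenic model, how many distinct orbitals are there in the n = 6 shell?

36

The n = 6 shell contains n² = 6² = 36 orbitals.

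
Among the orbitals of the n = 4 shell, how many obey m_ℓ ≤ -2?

3

Go through ℓ = 0, …, 3 (the values permitted for n = 4).
Orbitals with m_ℓ ≤ -2, by ℓ: ℓ=2 → 1; ℓ=3 → 2.
Total orbitals: 1 + 2 = 3.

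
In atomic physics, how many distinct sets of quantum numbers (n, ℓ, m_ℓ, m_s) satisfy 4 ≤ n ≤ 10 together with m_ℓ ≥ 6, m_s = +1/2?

Work shell by shell — for each n, count the (ℓ, m_ℓ) pairs that satisfy m_ℓ ≥ 6:
n=7 → 1; n=8 → 3; n=9 → 6; n=10 → 10.
Orbitals: 1 + 3 + 6 + 10 = 20. With m_s fixed to +1/2 there is one state per orbital, so 20 states.

20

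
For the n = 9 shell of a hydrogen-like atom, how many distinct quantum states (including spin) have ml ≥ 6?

12

For n = 9, l ranges over 0 … 8.
Per l-value: l=6 → 1; l=7 → 2; l=8 → 3.
Orbitals: 1 + 2 + 3 = 6. Each orbital carries two spin states, so 6 × 2 = 12 states.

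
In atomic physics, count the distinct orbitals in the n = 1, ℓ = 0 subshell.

A subshell has 2ℓ+1 orbitals; with ℓ = 0, that's 1.

1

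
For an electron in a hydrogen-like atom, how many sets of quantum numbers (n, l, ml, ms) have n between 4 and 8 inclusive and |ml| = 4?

Go shell by shell, enumerating (l, ml) with |ml| = 4:
n=5 → 2; n=6 → 4; n=7 → 6; n=8 → 8.
Orbitals: 2 + 4 + 6 + 8 = 20. Including both spin states (ms = ±1/2) gives 2 × 20 = 40 states.

40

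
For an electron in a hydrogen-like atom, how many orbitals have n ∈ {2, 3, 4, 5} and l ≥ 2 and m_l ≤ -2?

Per-shell orbital counts meeting the constraint:
n=3 → 1; n=4 → 3; n=5 → 6.
Total orbitals: 1 + 3 + 6 = 10.

10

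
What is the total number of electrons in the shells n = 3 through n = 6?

Shell n has n² orbitals: 3²=9 + 4²=16 + 5²=25 + 6²=36 = 86 orbitals.
Two spin states per orbital: 2 × 86 = 172 electrons.

172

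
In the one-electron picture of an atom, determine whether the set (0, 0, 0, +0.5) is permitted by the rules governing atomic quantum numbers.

The principal quantum number must be a positive integer (n ≥ 1), but here n = 0.

Not allowed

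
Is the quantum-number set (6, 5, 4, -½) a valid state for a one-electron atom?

Valid

n = 6 is a positive integer. l = 5 satisfies 0 ≤ l ≤ n−1 = 5. ml = 4 lies in the range −l … +l (here −5 … 5). ms = -1/2 is one of ±1/2.
All four constraints are satisfied.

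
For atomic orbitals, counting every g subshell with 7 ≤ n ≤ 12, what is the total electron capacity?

A g subshell (ℓ = 4) exists for every n ≥ 5, so shells n = 7, 8, 9, 10, 11, 12 each contribute one — 6 subshells.
Since each g subshell holds 2(2·4+1) = 18 electrons, the total is 6 × 18 = 108.

108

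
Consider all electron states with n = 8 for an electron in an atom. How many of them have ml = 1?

14

The n = 8 shell has l = 0 through 7; check each.
Contributions: l=1 → 1; l=2 → 1; l=3 → 1; l=4 → 1; l=5 → 1; l=6 → 1; l=7 → 1.
Orbitals: 1 + 1 + 1 + 1 + 1 + 1 + 1 = 7. Each orbital carries two spin states, so 7 × 2 = 14 states.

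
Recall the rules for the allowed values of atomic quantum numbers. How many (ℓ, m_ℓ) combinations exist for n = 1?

The n = 1 shell contains n² = 1² = 1 orbital.

1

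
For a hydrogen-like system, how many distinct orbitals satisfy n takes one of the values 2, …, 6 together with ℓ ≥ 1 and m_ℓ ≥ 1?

35

Work shell by shell — for each n, count the (ℓ, m_ℓ) pairs that satisfy ℓ ≥ 1 and m_ℓ ≥ 1:
n=2 → 1; n=3 → 3; n=4 → 6; n=5 → 10; n=6 → 15.
Total orbitals: 1 + 3 + 6 + 10 + 15 = 35.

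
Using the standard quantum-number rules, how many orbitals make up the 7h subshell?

11

A subshell has 2l+1 orbitals; with l = 5, that's 11.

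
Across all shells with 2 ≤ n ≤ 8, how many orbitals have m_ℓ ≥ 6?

4

Count contributing orbitals for each principal shell:
n=7 → 1; n=8 → 3.
Total orbitals: 1 + 3 = 4.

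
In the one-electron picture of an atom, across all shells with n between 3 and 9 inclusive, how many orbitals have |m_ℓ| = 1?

Treat each shell separately and count matching orbitals:
n=3 → 4; n=4 → 6; n=5 → 8; n=6 → 10; n=7 → 12; n=8 → 14; n=9 → 16.
Total orbitals: 4 + 6 + 8 + 10 + 12 + 14 + 16 = 70.

70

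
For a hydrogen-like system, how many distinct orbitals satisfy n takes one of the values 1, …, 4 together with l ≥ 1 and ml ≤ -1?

Work shell by shell — for each n, count the (l, ml) pairs that satisfy l ≥ 1 and ml ≤ -1:
n=2 → 1; n=3 → 3; n=4 → 6.
Total orbitals: 1 + 3 + 6 = 10.

10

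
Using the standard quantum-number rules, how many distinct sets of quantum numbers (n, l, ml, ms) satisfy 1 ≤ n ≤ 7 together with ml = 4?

Treat each shell separately and count matching orbitals:
n=5 → 1; n=6 → 2; n=7 → 3.
Orbitals: 1 + 2 + 3 = 6. Including both spin states (ms = ±1/2) gives 2 × 6 = 12 states.

12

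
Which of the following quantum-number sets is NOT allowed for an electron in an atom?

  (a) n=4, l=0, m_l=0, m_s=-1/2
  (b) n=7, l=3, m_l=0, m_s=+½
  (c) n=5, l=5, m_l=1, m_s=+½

(c)

(c) has l = 5 ≥ n = 5, violating 0 ≤ l ≤ n−1.
The remaining sets (a), (b) satisfy all four rules.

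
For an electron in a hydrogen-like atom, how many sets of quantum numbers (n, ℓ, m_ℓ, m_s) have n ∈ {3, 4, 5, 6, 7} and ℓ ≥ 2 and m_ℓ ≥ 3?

Per-shell orbital counts meeting the constraint:
n=4 → 1; n=5 → 3; n=6 → 6; n=7 → 10.
Orbitals: 1 + 3 + 6 + 10 = 20. Including both spin states (m_s = ±1/2) gives 2 × 20 = 40 states.

40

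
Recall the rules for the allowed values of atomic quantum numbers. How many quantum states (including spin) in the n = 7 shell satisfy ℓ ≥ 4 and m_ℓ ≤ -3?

18

Go through ℓ = 0, …, 6 (the values permitted for n = 7).
Per ℓ-value: ℓ=4 → 2; ℓ=5 → 3; ℓ=6 → 4.
Orbitals: 2 + 3 + 4 = 9. Each orbital carries two spin states, so 9 × 2 = 18 states.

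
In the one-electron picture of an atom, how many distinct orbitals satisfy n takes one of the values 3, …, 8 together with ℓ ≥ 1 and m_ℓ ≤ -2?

56

Per-shell orbital counts meeting the constraint:
n=3 → 1; n=4 → 3; n=5 → 6; n=6 → 10; n=7 → 15; n=8 → 21.
Total orbitals: 1 + 3 + 6 + 10 + 15 + 21 = 56.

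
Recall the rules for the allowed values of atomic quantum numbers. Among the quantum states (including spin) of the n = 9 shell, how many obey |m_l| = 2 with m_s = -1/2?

Contributions: l=2 → 2; l=3 → 2; l=4 → 2; l=5 → 2; l=6 → 2; l=7 → 2; l=8 → 2.
Orbitals: 2 + 2 + 2 + 2 + 2 + 2 + 2 = 14. With m_s fixed to a single value there is one state per orbital, giving 14 states.

14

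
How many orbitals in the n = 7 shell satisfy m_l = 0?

Per l-value: l=0 → 1; l=1 → 1; l=2 → 1; l=3 → 1; l=4 → 1; l=5 → 1; l=6 → 1.
Total orbitals: 1 + 1 + 1 + 1 + 1 + 1 + 1 = 7.

7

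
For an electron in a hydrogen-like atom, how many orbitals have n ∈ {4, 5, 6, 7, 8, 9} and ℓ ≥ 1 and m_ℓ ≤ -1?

Per-shell orbital counts meeting the constraint:
n=4 → 6; n=5 → 10; n=6 → 15; n=7 → 21; n=8 → 28; n=9 → 36.
Total orbitals: 6 + 10 + 15 + 21 + 28 + 36 = 116.

116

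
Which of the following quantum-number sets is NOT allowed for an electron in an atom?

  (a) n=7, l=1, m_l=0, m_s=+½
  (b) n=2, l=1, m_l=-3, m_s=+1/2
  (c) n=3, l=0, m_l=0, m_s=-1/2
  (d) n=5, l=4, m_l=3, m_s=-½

(b) has |m_l| = 3 > l = 1, violating −l ≤ m_l ≤ l.
The remaining sets (a), (c), (d) satisfy all four rules.

(b)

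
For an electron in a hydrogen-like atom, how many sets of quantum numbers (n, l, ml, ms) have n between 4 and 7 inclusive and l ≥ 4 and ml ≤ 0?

For each n in the range, tally the orbitals obeying l ≥ 4 and ml ≤ 0:
n=5 → 5; n=6 → 11; n=7 → 18.
Orbitals: 5 + 11 + 18 = 34. Including both spin states (ms = ±1/2) gives 2 × 34 = 68 states.

68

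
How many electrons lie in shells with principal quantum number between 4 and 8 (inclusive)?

Shell n has n² orbitals: 4²=16 + 5²=25 + 6²=36 + 7²=49 + 8²=64 = 190 orbitals.
Two spin states per orbital: 2 × 190 = 380 electrons.

380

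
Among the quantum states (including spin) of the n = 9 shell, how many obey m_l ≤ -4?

30

With n = 9 the allowed l are 0, 1, …, 8.
Per l-value: l=4 → 1; l=5 → 2; l=6 → 3; l=7 → 4; l=8 → 5.
Orbitals: 1 + 2 + 3 + 4 + 5 = 15. Each orbital carries two spin states, so 15 × 2 = 30 states.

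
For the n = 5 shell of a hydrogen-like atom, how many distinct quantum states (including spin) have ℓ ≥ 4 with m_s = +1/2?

9

With n = 5 the allowed ℓ are 0, 1, …, 4.
Per ℓ-value: ℓ=4 → 9.
Orbitals: 9. With m_s fixed to a single value there is one state per orbital, giving 9 states.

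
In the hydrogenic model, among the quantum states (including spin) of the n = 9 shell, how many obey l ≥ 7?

64

Contributions: l=7 → 15; l=8 → 17.
Orbitals: 15 + 17 = 32. Each orbital carries two spin states, so 32 × 2 = 64 states.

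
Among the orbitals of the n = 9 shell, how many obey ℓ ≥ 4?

65

The (ℓ, m_ℓ) pairs meeting ℓ ≥ 4 give: ℓ=4 → 9; ℓ=5 → 11; ℓ=6 → 13; ℓ=7 → 15; ℓ=8 → 17.
Total orbitals: 9 + 11 + 13 + 15 + 17 = 65.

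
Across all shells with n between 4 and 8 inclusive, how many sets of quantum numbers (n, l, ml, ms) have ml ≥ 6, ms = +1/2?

4

Work shell by shell — for each n, count the (l, ml) pairs that satisfy ml ≥ 6:
n=7 → 1; n=8 → 3.
Orbitals: 1 + 3 = 4. With ms fixed to +1/2 there is one state per orbital, so 4 states.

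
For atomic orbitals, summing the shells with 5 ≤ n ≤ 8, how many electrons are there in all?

348

Shell n has n² orbitals: 5²=25 + 6²=36 + 7²=49 + 8²=64 = 174 orbitals.
Two spin states per orbital: 2 × 174 = 348 electrons.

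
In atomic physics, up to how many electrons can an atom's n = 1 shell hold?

2

A shell holds 2n² electrons: 2 × 1² = 2 × 1 = 2.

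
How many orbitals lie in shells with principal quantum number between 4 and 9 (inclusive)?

Shell n has n² orbitals: 4²=16 + 5²=25 + 6²=36 + 7²=49 + 8²=64 + 9²=81 = 271 orbitals.

271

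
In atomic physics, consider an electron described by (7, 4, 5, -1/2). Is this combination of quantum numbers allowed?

The magnetic quantum number must satisfy −ℓ ≤ m_ℓ ≤ ℓ. With ℓ = 4, m_ℓ can only be -4, -3, -2, -1, 0, 1, 2, 3, 4, so m_ℓ = 5 is forbidden.

Invalid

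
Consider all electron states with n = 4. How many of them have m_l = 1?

With n = 4 the allowed l are 0, 1, …, 3.
Per l-value: l=1 → 1; l=2 → 1; l=3 → 1.
Orbitals: 1 + 1 + 1 = 3. Each orbital carries two spin states, so 3 × 2 = 6 states.

6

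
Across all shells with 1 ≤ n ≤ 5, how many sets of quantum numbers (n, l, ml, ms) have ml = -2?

Count contributing orbitals for each principal shell:
n=3 → 1; n=4 → 2; n=5 → 3.
Orbitals: 1 + 2 + 3 = 6. Including both spin states (ms = ±1/2) gives 2 × 6 = 12 states.

12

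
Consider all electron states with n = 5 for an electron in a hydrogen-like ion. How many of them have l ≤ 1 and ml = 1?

Per l-value: l=1 → 1.
Orbitals: 1. Each orbital carries two spin states, so 1 × 2 = 2 states.

2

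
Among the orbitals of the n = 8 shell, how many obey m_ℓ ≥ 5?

For n = 8, ℓ ranges over 0 … 7.
Per ℓ-value: ℓ=5 → 1; ℓ=6 → 2; ℓ=7 → 3.
Total orbitals: 1 + 2 + 3 = 6.

6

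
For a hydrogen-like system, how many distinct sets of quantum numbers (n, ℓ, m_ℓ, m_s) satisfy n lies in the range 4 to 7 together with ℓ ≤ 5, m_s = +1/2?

113

Go shell by shell, enumerating (ℓ, m_ℓ) with ℓ ≤ 5:
n=4 → 16; n=5 → 25; n=6 → 36; n=7 → 36.
Orbitals: 16 + 25 + 36 + 36 = 113. With m_s fixed to +1/2 there is one state per orbital, so 113 states.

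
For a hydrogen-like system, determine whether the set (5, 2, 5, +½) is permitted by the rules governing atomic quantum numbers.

The magnetic quantum number must satisfy −l ≤ ml ≤ l. With l = 2, ml can only be -2, -1, 0, 1, 2, so ml = 5 is forbidden.

No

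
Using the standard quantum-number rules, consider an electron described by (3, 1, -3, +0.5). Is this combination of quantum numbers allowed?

No

The magnetic quantum number must satisfy −ℓ ≤ m_ℓ ≤ ℓ. With ℓ = 1, m_ℓ can only be -1, 0, 1, so m_ℓ = -3 is forbidden.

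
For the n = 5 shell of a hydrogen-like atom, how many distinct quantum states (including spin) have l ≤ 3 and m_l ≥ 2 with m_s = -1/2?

For n = 5, l ranges over 0 … 4.
The (l, m_l) pairs meeting l ≤ 3 and m_l ≥ 2 give: l=2 → 1; l=3 → 2.
Orbitals: 1 + 2 = 3. With m_s fixed to a single value there is one state per orbital, giving 3 states.

3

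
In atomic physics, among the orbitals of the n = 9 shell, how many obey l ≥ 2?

Per l-value: l=2 → 5; l=3 → 7; l=4 → 9; l=5 → 11; l=6 → 13; l=7 → 15; l=8 → 17.
Total orbitals: 5 + 7 + 9 + 11 + 13 + 15 + 17 = 77.

77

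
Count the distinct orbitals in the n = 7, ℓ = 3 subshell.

7

A subshell has 2ℓ+1 orbitals; with ℓ = 3, that's 7.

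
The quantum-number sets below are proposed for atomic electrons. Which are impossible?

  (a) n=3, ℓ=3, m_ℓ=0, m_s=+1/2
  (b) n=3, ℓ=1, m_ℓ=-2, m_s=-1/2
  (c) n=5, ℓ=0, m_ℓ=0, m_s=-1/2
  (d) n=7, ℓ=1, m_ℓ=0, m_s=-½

(a) and (b)

(a) has ℓ = 3 ≥ n = 3, violating 0 ≤ ℓ ≤ n−1.
(b) has |m_ℓ| = 2 > ℓ = 1, violating −ℓ ≤ m_ℓ ≤ ℓ.
The remaining sets (c), (d) satisfy all four rules.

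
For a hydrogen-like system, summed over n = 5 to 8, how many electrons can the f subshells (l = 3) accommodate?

An f subshell (l = 3) exists for every n ≥ 4, so shells n = 5, 6, 7, 8 each contribute one — 4 subshells.
Since each f subshell holds 2(2·3+1) = 14 electrons, the total is 4 × 14 = 56.

56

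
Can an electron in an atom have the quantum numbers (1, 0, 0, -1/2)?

Valid

n = 1 is a positive integer. l = 0 satisfies 0 ≤ l ≤ n−1 = 0. m_l = 0 lies in the range −l … +l (here 0). m_s = -1/2 is one of ±1/2.
All four constraints are satisfied.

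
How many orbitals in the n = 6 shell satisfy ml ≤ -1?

15

The n = 6 shell has l = 0 through 5; check each.
Contributions: l=1 → 1; l=2 → 2; l=3 → 3; l=4 → 4; l=5 → 5.
Total orbitals: 1 + 2 + 3 + 4 + 5 = 15.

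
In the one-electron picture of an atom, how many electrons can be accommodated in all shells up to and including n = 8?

408

Total orbitals = 1² + 2² + 3² + 4² + 5² + 6² + 7² + 8² = 204. Doubling for spin gives 408 electrons.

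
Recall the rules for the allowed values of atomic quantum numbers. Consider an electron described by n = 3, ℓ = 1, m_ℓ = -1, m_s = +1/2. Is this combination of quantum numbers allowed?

Valid

n = 3 is a positive integer. ℓ = 1 satisfies 0 ≤ ℓ ≤ n−1 = 2. m_ℓ = -1 lies in the range −ℓ … +ℓ (here −1 … 1). m_s = +1/2 is one of ±1/2.
All four constraints are satisfied.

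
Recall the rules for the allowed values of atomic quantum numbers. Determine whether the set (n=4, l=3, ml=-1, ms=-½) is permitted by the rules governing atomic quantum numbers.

n = 4 is a positive integer. l = 3 satisfies 0 ≤ l ≤ n−1 = 3. ml = -1 lies in the range −l … +l (here −3 … 3). ms = -1/2 is one of ±1/2.
All four constraints are satisfied.

Valid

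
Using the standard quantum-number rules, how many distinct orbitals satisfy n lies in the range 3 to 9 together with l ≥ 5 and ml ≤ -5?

20

Count contributing orbitals for each principal shell:
n=6 → 1; n=7 → 3; n=8 → 6; n=9 → 10.
Total orbitals: 1 + 3 + 6 + 10 = 20.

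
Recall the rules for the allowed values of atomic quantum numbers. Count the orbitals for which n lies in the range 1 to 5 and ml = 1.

Work shell by shell — for each n, count the (l, ml) pairs that satisfy ml = 1:
n=2 → 1; n=3 → 2; n=4 → 3; n=5 → 4.
Total orbitals: 1 + 2 + 3 + 4 = 10.

10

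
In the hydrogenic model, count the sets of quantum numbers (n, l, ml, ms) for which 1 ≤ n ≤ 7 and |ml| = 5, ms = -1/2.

6

For each n in the range, tally the orbitals obeying |ml| = 5:
n=6 → 2; n=7 → 4.
Orbitals: 2 + 4 = 6. With ms fixed to -1/2 there is one state per orbital, so 6 states.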